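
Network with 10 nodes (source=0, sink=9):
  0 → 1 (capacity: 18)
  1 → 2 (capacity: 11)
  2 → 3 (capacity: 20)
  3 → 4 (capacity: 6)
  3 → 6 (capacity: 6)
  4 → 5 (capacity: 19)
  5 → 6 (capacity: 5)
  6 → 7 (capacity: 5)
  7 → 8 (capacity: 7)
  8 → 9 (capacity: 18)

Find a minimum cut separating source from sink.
Min cut value = 5, edges: (6,7)

Min cut value: 5
Partition: S = [0, 1, 2, 3, 4, 5, 6], T = [7, 8, 9]
Cut edges: (6,7)

By max-flow min-cut theorem, max flow = min cut = 5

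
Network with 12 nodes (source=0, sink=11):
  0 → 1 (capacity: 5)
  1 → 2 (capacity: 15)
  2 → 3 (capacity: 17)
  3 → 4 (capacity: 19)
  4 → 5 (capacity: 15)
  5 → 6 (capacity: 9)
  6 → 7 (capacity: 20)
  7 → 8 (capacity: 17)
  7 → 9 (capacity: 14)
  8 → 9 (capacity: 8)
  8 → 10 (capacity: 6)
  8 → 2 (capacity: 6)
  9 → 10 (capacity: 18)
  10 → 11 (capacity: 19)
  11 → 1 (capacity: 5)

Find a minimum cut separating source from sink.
Min cut value = 5, edges: (0,1)

Min cut value: 5
Partition: S = [0], T = [1, 2, 3, 4, 5, 6, 7, 8, 9, 10, 11]
Cut edges: (0,1)

By max-flow min-cut theorem, max flow = min cut = 5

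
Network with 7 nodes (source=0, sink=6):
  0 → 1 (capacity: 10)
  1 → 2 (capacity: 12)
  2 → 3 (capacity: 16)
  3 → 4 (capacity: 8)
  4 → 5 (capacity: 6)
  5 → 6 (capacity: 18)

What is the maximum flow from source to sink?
Maximum flow = 6

Max flow: 6

Flow assignment:
  0 → 1: 6/10
  1 → 2: 6/12
  2 → 3: 6/16
  3 → 4: 6/8
  4 → 5: 6/6
  5 → 6: 6/18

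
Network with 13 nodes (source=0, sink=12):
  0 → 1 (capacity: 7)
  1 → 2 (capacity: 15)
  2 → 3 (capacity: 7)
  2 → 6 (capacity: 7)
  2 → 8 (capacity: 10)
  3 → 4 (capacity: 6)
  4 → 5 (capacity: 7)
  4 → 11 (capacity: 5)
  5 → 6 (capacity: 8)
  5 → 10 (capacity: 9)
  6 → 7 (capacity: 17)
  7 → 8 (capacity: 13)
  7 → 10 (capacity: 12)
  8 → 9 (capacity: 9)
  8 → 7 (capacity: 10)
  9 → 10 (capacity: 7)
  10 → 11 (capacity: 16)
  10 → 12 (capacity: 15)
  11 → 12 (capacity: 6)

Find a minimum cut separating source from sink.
Min cut value = 7, edges: (0,1)

Min cut value: 7
Partition: S = [0], T = [1, 2, 3, 4, 5, 6, 7, 8, 9, 10, 11, 12]
Cut edges: (0,1)

By max-flow min-cut theorem, max flow = min cut = 7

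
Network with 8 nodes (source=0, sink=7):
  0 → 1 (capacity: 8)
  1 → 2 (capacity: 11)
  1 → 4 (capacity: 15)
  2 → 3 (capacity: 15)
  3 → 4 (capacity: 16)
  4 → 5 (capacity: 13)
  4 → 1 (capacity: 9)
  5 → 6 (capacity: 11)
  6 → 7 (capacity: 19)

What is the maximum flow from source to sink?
Maximum flow = 8

Max flow: 8

Flow assignment:
  0 → 1: 8/8
  1 → 4: 8/15
  4 → 5: 8/13
  5 → 6: 8/11
  6 → 7: 8/19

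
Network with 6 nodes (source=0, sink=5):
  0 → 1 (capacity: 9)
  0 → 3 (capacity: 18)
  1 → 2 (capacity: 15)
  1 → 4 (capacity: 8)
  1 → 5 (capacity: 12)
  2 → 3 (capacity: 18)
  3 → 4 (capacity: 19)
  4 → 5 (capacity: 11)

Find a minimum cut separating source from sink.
Min cut value = 20, edges: (0,1), (4,5)

Min cut value: 20
Partition: S = [0, 2, 3, 4], T = [1, 5]
Cut edges: (0,1), (4,5)

By max-flow min-cut theorem, max flow = min cut = 20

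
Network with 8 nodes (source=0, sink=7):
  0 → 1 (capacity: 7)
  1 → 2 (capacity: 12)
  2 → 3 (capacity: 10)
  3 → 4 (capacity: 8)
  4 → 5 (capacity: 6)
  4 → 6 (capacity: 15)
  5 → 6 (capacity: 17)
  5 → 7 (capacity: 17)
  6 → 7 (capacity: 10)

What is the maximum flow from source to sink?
Maximum flow = 7

Max flow: 7

Flow assignment:
  0 → 1: 7/7
  1 → 2: 7/12
  2 → 3: 7/10
  3 → 4: 7/8
  4 → 5: 6/6
  4 → 6: 1/15
  5 → 7: 6/17
  6 → 7: 1/10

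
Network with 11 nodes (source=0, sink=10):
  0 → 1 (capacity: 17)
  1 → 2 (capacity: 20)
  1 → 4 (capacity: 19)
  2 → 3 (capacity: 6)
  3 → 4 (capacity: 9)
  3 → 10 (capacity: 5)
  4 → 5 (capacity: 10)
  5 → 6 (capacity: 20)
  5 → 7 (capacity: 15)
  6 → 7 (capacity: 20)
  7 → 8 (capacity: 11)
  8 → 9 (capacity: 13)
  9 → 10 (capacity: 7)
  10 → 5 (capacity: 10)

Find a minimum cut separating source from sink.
Min cut value = 12, edges: (3,10), (9,10)

Min cut value: 12
Partition: S = [0, 1, 2, 3, 4, 5, 6, 7, 8, 9], T = [10]
Cut edges: (3,10), (9,10)

By max-flow min-cut theorem, max flow = min cut = 12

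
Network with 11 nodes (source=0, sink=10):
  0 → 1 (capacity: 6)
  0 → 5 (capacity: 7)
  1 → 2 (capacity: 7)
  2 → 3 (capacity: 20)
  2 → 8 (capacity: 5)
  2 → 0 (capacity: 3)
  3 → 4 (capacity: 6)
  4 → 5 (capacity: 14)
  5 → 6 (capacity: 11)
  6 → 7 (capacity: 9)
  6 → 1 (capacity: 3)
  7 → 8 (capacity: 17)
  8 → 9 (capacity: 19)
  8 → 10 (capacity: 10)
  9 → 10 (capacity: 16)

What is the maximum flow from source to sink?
Maximum flow = 13

Max flow: 13

Flow assignment:
  0 → 1: 6/6
  0 → 5: 7/7
  1 → 2: 6/7
  2 → 3: 1/20
  2 → 8: 5/5
  3 → 4: 1/6
  4 → 5: 1/14
  5 → 6: 8/11
  6 → 7: 8/9
  7 → 8: 8/17
  8 → 9: 3/19
  8 → 10: 10/10
  9 → 10: 3/16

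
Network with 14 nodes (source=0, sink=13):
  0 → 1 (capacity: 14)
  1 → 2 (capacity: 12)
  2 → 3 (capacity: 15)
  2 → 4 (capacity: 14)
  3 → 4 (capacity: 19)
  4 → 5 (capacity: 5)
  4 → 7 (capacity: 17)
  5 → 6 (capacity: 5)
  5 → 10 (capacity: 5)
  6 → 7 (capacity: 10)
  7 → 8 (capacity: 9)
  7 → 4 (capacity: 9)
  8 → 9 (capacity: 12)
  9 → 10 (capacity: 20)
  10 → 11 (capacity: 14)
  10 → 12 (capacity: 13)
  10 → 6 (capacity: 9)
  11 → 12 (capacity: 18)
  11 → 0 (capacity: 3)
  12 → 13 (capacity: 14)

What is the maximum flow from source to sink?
Maximum flow = 12

Max flow: 12

Flow assignment:
  0 → 1: 12/14
  1 → 2: 12/12
  2 → 4: 12/14
  4 → 5: 5/5
  4 → 7: 7/17
  5 → 10: 5/5
  7 → 8: 7/9
  8 → 9: 7/12
  9 → 10: 7/20
  10 → 12: 12/13
  12 → 13: 12/14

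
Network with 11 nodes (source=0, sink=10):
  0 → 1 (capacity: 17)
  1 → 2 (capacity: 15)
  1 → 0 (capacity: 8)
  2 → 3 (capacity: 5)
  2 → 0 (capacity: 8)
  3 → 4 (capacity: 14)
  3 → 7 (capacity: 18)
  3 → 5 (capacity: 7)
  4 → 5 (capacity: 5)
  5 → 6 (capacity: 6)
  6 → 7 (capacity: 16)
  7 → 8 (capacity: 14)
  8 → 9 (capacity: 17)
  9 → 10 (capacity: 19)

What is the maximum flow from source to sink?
Maximum flow = 5

Max flow: 5

Flow assignment:
  0 → 1: 13/17
  1 → 2: 13/15
  2 → 3: 5/5
  2 → 0: 8/8
  3 → 7: 5/18
  7 → 8: 5/14
  8 → 9: 5/17
  9 → 10: 5/19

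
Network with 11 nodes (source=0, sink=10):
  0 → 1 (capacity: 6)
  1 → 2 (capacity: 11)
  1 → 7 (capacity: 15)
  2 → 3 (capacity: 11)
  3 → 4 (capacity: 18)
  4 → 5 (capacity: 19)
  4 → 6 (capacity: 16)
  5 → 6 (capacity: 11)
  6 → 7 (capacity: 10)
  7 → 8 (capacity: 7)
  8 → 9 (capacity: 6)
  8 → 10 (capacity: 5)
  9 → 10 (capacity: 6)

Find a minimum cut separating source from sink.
Min cut value = 6, edges: (0,1)

Min cut value: 6
Partition: S = [0], T = [1, 2, 3, 4, 5, 6, 7, 8, 9, 10]
Cut edges: (0,1)

By max-flow min-cut theorem, max flow = min cut = 6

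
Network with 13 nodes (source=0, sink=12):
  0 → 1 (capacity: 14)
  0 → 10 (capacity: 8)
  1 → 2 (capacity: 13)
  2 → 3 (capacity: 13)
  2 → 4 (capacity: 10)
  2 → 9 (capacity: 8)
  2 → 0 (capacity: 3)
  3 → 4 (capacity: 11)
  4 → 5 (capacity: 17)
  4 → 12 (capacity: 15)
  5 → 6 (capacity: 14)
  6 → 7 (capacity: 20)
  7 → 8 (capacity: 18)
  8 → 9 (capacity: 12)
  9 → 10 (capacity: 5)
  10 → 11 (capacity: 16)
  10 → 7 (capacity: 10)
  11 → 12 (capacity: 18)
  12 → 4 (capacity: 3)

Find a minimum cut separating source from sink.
Min cut value = 21, edges: (0,10), (1,2)

Min cut value: 21
Partition: S = [0, 1], T = [2, 3, 4, 5, 6, 7, 8, 9, 10, 11, 12]
Cut edges: (0,10), (1,2)

By max-flow min-cut theorem, max flow = min cut = 21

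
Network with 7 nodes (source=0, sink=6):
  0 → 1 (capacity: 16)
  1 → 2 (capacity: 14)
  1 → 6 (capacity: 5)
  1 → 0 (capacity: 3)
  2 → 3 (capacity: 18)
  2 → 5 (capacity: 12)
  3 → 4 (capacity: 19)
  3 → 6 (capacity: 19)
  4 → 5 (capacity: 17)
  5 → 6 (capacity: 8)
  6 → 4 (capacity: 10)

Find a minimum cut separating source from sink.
Min cut value = 16, edges: (0,1)

Min cut value: 16
Partition: S = [0], T = [1, 2, 3, 4, 5, 6]
Cut edges: (0,1)

By max-flow min-cut theorem, max flow = min cut = 16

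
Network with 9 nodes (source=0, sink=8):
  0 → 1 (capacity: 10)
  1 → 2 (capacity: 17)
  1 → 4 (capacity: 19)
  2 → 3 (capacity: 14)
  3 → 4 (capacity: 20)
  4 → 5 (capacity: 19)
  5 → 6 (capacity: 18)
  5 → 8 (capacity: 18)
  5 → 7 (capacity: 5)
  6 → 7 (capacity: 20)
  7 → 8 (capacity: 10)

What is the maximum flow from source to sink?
Maximum flow = 10

Max flow: 10

Flow assignment:
  0 → 1: 10/10
  1 → 4: 10/19
  4 → 5: 10/19
  5 → 8: 10/18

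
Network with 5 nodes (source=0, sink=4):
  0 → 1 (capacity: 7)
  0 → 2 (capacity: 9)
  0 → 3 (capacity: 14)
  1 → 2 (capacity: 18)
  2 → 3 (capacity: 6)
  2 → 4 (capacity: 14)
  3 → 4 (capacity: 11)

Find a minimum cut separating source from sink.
Min cut value = 25, edges: (2,4), (3,4)

Min cut value: 25
Partition: S = [0, 1, 2, 3], T = [4]
Cut edges: (2,4), (3,4)

By max-flow min-cut theorem, max flow = min cut = 25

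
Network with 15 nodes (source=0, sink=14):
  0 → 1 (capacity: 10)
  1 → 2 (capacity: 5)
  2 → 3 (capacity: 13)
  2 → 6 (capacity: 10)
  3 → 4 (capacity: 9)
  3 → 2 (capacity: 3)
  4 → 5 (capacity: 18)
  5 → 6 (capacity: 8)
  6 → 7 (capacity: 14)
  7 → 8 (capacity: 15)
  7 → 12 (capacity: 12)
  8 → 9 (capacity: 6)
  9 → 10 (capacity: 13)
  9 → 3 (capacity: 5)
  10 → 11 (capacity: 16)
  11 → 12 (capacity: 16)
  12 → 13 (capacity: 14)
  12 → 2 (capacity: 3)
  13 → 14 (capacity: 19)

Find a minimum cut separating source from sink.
Min cut value = 5, edges: (1,2)

Min cut value: 5
Partition: S = [0, 1], T = [2, 3, 4, 5, 6, 7, 8, 9, 10, 11, 12, 13, 14]
Cut edges: (1,2)

By max-flow min-cut theorem, max flow = min cut = 5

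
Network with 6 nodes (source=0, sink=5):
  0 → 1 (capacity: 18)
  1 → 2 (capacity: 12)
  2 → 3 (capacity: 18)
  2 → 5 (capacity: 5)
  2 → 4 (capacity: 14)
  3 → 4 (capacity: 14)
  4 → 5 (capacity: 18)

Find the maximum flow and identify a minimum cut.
Max flow = 12, Min cut edges: (1,2)

Maximum flow: 12
Minimum cut: (1,2)
Partition: S = [0, 1], T = [2, 3, 4, 5]

Max-flow min-cut theorem verified: both equal 12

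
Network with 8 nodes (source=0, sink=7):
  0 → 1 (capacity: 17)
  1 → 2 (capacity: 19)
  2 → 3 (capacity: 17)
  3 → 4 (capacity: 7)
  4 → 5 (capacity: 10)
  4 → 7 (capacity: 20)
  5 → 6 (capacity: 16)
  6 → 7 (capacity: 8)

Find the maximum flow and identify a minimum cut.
Max flow = 7, Min cut edges: (3,4)

Maximum flow: 7
Minimum cut: (3,4)
Partition: S = [0, 1, 2, 3], T = [4, 5, 6, 7]

Max-flow min-cut theorem verified: both equal 7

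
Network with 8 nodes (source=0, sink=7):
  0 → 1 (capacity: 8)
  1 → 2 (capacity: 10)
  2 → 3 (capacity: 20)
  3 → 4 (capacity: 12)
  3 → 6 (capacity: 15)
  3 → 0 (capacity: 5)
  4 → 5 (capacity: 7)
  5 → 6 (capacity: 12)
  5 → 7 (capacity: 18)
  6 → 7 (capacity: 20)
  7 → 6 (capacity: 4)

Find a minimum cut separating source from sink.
Min cut value = 8, edges: (0,1)

Min cut value: 8
Partition: S = [0], T = [1, 2, 3, 4, 5, 6, 7]
Cut edges: (0,1)

By max-flow min-cut theorem, max flow = min cut = 8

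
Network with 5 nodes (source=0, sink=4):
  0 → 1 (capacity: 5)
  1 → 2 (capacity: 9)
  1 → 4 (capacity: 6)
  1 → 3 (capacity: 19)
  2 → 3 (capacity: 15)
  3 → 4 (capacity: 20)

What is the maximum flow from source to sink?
Maximum flow = 5

Max flow: 5

Flow assignment:
  0 → 1: 5/5
  1 → 4: 5/6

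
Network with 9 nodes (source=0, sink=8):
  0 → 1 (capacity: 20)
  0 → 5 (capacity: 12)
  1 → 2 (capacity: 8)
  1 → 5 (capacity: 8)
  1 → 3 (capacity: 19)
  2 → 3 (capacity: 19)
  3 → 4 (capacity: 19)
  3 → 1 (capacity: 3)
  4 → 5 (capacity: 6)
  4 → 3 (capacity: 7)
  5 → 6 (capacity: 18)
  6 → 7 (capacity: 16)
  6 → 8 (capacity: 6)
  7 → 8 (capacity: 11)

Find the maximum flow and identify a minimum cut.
Max flow = 17, Min cut edges: (6,8), (7,8)

Maximum flow: 17
Minimum cut: (6,8), (7,8)
Partition: S = [0, 1, 2, 3, 4, 5, 6, 7], T = [8]

Max-flow min-cut theorem verified: both equal 17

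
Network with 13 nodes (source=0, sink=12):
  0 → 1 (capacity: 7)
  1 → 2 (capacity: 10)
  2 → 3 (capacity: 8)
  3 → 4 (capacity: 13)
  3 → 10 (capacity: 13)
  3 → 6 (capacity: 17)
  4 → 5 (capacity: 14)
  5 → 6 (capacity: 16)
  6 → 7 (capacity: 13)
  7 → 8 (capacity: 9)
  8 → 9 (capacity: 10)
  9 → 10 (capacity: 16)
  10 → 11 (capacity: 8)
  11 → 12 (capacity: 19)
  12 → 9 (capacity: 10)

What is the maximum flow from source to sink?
Maximum flow = 7

Max flow: 7

Flow assignment:
  0 → 1: 7/7
  1 → 2: 7/10
  2 → 3: 7/8
  3 → 10: 7/13
  10 → 11: 7/8
  11 → 12: 7/19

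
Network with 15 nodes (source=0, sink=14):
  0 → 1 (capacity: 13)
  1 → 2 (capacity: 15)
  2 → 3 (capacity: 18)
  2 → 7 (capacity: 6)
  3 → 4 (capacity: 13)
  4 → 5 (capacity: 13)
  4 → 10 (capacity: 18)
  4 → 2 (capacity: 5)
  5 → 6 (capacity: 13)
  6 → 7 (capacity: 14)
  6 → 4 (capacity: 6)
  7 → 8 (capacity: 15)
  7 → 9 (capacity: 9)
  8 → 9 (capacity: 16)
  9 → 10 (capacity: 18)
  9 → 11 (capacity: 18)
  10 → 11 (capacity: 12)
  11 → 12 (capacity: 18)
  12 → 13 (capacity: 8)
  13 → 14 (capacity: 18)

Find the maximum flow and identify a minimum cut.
Max flow = 8, Min cut edges: (12,13)

Maximum flow: 8
Minimum cut: (12,13)
Partition: S = [0, 1, 2, 3, 4, 5, 6, 7, 8, 9, 10, 11, 12], T = [13, 14]

Max-flow min-cut theorem verified: both equal 8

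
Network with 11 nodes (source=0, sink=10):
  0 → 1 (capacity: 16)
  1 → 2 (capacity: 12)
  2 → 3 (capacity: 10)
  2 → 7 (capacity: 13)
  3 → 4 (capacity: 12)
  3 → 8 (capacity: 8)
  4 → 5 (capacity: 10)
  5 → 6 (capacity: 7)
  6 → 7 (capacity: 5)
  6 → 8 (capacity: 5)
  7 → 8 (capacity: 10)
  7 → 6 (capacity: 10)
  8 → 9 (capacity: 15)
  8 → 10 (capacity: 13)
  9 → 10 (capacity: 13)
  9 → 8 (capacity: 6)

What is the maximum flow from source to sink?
Maximum flow = 12

Max flow: 12

Flow assignment:
  0 → 1: 12/16
  1 → 2: 12/12
  2 → 3: 8/10
  2 → 7: 4/13
  3 → 8: 8/8
  7 → 8: 4/10
  8 → 10: 12/13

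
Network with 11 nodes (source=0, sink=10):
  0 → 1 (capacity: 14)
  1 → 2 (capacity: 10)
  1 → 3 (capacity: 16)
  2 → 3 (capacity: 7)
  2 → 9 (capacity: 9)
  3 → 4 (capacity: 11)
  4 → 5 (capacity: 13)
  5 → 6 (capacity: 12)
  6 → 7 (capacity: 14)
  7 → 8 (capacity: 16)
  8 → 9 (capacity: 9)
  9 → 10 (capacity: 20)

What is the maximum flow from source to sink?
Maximum flow = 14

Max flow: 14

Flow assignment:
  0 → 1: 14/14
  1 → 2: 10/10
  1 → 3: 4/16
  2 → 3: 1/7
  2 → 9: 9/9
  3 → 4: 5/11
  4 → 5: 5/13
  5 → 6: 5/12
  6 → 7: 5/14
  7 → 8: 5/16
  8 → 9: 5/9
  9 → 10: 14/20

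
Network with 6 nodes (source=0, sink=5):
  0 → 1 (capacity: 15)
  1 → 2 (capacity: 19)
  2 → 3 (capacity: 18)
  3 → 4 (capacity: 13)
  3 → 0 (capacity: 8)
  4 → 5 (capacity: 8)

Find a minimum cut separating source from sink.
Min cut value = 8, edges: (4,5)

Min cut value: 8
Partition: S = [0, 1, 2, 3, 4], T = [5]
Cut edges: (4,5)

By max-flow min-cut theorem, max flow = min cut = 8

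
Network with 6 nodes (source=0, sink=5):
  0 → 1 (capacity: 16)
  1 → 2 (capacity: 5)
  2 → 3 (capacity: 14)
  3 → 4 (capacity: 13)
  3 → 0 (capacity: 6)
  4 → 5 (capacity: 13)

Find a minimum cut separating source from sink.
Min cut value = 5, edges: (1,2)

Min cut value: 5
Partition: S = [0, 1], T = [2, 3, 4, 5]
Cut edges: (1,2)

By max-flow min-cut theorem, max flow = min cut = 5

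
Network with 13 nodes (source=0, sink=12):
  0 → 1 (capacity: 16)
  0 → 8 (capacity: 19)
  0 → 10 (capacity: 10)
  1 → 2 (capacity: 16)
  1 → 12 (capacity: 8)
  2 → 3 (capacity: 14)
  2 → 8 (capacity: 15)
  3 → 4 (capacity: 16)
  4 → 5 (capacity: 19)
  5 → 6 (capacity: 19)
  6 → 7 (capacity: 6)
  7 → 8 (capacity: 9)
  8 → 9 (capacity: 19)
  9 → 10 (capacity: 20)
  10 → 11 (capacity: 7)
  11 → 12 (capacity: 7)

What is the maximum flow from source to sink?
Maximum flow = 15

Max flow: 15

Flow assignment:
  0 → 1: 8/16
  0 → 8: 7/19
  1 → 12: 8/8
  8 → 9: 7/19
  9 → 10: 7/20
  10 → 11: 7/7
  11 → 12: 7/7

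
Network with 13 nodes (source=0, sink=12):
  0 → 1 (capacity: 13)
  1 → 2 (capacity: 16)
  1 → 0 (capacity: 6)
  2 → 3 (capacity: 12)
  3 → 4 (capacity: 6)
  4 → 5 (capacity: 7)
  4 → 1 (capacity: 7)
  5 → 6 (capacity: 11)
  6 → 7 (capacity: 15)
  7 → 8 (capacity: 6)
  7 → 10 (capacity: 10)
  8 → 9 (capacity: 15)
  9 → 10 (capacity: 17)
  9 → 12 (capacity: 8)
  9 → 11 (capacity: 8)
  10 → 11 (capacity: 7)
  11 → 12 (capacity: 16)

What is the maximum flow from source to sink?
Maximum flow = 6

Max flow: 6

Flow assignment:
  0 → 1: 6/13
  1 → 2: 6/16
  2 → 3: 6/12
  3 → 4: 6/6
  4 → 5: 6/7
  5 → 6: 6/11
  6 → 7: 6/15
  7 → 8: 6/6
  8 → 9: 6/15
  9 → 12: 6/8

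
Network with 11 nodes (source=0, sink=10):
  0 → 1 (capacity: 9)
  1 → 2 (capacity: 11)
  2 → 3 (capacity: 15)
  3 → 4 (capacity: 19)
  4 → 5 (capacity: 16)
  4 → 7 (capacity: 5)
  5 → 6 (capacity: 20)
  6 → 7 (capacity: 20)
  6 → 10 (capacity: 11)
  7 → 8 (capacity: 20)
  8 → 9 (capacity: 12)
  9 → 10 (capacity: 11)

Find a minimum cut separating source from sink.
Min cut value = 9, edges: (0,1)

Min cut value: 9
Partition: S = [0], T = [1, 2, 3, 4, 5, 6, 7, 8, 9, 10]
Cut edges: (0,1)

By max-flow min-cut theorem, max flow = min cut = 9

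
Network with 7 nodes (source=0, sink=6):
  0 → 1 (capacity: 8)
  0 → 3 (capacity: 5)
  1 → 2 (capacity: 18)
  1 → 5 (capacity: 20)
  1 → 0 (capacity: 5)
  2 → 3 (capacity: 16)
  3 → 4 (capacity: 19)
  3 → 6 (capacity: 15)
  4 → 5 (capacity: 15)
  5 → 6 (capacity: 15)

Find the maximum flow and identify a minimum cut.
Max flow = 13, Min cut edges: (0,1), (0,3)

Maximum flow: 13
Minimum cut: (0,1), (0,3)
Partition: S = [0], T = [1, 2, 3, 4, 5, 6]

Max-flow min-cut theorem verified: both equal 13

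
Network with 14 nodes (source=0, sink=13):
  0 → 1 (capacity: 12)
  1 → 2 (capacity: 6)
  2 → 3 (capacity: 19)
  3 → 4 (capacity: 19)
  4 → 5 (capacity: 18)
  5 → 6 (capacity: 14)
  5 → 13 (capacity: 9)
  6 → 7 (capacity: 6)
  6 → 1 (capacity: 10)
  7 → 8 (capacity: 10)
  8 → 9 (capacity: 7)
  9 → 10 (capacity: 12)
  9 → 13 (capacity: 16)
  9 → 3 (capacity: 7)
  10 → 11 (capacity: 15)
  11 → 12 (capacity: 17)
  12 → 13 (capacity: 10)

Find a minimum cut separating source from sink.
Min cut value = 6, edges: (1,2)

Min cut value: 6
Partition: S = [0, 1], T = [2, 3, 4, 5, 6, 7, 8, 9, 10, 11, 12, 13]
Cut edges: (1,2)

By max-flow min-cut theorem, max flow = min cut = 6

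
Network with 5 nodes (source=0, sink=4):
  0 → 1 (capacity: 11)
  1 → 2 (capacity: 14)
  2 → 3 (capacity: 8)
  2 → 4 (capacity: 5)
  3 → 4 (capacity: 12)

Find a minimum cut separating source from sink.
Min cut value = 11, edges: (0,1)

Min cut value: 11
Partition: S = [0], T = [1, 2, 3, 4]
Cut edges: (0,1)

By max-flow min-cut theorem, max flow = min cut = 11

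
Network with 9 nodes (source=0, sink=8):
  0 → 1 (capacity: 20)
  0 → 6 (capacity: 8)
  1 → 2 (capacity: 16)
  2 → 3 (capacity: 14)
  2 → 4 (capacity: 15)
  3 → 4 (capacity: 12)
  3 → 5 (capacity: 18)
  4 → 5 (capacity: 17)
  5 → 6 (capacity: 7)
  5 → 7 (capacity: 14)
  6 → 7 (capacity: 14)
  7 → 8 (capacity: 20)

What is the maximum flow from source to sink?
Maximum flow = 20

Max flow: 20

Flow assignment:
  0 → 1: 16/20
  0 → 6: 4/8
  1 → 2: 16/16
  2 → 3: 14/14
  2 → 4: 2/15
  3 → 5: 14/18
  4 → 5: 2/17
  5 → 6: 2/7
  5 → 7: 14/14
  6 → 7: 6/14
  7 → 8: 20/20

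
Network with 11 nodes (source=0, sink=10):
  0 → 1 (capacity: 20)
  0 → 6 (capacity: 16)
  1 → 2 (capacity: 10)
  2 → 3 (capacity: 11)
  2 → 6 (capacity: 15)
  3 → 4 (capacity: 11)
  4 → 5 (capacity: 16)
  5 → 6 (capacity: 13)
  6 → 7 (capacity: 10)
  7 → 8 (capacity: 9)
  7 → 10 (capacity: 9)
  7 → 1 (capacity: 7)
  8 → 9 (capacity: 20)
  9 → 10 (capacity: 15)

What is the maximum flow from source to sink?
Maximum flow = 10

Max flow: 10

Flow assignment:
  0 → 1: 10/20
  1 → 2: 10/10
  2 → 3: 10/11
  3 → 4: 10/11
  4 → 5: 10/16
  5 → 6: 10/13
  6 → 7: 10/10
  7 → 8: 1/9
  7 → 10: 9/9
  8 → 9: 1/20
  9 → 10: 1/15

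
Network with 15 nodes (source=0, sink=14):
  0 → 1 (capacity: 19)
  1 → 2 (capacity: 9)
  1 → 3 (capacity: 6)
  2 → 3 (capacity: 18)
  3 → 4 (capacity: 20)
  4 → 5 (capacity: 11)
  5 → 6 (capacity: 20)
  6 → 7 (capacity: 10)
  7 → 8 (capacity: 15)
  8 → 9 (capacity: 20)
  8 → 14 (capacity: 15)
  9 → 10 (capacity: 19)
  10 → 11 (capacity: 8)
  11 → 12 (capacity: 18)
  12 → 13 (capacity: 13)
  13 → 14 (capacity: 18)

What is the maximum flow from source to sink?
Maximum flow = 10

Max flow: 10

Flow assignment:
  0 → 1: 10/19
  1 → 2: 5/9
  1 → 3: 5/6
  2 → 3: 5/18
  3 → 4: 10/20
  4 → 5: 10/11
  5 → 6: 10/20
  6 → 7: 10/10
  7 → 8: 10/15
  8 → 14: 10/15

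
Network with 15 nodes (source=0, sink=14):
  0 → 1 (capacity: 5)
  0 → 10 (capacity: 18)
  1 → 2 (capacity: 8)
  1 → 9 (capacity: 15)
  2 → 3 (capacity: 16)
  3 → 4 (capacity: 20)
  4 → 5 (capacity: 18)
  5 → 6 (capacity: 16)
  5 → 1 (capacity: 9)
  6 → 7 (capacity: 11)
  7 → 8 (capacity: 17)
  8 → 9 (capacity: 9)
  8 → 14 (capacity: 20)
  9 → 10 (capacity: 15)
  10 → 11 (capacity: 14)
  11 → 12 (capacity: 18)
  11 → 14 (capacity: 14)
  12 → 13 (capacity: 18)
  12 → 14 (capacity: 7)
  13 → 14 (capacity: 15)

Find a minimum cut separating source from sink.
Min cut value = 19, edges: (0,1), (10,11)

Min cut value: 19
Partition: S = [0, 9, 10], T = [1, 2, 3, 4, 5, 6, 7, 8, 11, 12, 13, 14]
Cut edges: (0,1), (10,11)

By max-flow min-cut theorem, max flow = min cut = 19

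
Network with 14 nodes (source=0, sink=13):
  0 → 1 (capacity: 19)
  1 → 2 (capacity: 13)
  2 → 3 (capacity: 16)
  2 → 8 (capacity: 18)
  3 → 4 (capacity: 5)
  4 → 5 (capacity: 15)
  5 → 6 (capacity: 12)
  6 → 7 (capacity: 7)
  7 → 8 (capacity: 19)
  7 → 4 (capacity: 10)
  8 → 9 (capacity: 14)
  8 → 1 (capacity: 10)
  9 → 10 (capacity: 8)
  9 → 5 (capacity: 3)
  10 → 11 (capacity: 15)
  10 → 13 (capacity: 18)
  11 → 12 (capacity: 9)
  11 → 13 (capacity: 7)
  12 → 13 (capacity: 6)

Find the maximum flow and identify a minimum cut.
Max flow = 8, Min cut edges: (9,10)

Maximum flow: 8
Minimum cut: (9,10)
Partition: S = [0, 1, 2, 3, 4, 5, 6, 7, 8, 9], T = [10, 11, 12, 13]

Max-flow min-cut theorem verified: both equal 8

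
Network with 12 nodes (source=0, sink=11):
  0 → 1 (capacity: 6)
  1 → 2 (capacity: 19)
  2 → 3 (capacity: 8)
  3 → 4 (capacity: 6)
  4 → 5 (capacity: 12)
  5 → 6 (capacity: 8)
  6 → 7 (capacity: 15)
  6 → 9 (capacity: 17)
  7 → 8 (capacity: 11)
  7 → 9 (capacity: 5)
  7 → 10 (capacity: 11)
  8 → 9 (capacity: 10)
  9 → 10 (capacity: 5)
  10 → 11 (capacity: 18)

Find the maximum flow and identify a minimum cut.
Max flow = 6, Min cut edges: (3,4)

Maximum flow: 6
Minimum cut: (3,4)
Partition: S = [0, 1, 2, 3], T = [4, 5, 6, 7, 8, 9, 10, 11]

Max-flow min-cut theorem verified: both equal 6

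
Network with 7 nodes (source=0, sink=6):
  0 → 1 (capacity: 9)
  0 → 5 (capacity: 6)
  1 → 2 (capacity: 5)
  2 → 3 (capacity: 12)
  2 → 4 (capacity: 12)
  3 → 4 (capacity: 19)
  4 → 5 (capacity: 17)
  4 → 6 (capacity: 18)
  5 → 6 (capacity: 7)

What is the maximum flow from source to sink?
Maximum flow = 11

Max flow: 11

Flow assignment:
  0 → 1: 5/9
  0 → 5: 6/6
  1 → 2: 5/5
  2 → 4: 5/12
  4 → 6: 5/18
  5 → 6: 6/7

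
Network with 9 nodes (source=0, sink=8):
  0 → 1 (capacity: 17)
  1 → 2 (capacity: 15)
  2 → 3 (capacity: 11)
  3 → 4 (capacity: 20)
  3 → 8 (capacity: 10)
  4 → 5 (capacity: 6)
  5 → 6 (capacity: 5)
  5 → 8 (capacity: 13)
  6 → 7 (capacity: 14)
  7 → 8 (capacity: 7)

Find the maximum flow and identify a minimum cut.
Max flow = 11, Min cut edges: (2,3)

Maximum flow: 11
Minimum cut: (2,3)
Partition: S = [0, 1, 2], T = [3, 4, 5, 6, 7, 8]

Max-flow min-cut theorem verified: both equal 11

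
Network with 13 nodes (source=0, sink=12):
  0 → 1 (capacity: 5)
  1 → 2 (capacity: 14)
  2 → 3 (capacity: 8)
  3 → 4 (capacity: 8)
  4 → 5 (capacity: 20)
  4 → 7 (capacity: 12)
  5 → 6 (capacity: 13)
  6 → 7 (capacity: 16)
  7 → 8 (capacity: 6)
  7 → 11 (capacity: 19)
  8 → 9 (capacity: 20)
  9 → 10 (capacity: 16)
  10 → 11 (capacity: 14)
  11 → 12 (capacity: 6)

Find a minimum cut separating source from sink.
Min cut value = 5, edges: (0,1)

Min cut value: 5
Partition: S = [0], T = [1, 2, 3, 4, 5, 6, 7, 8, 9, 10, 11, 12]
Cut edges: (0,1)

By max-flow min-cut theorem, max flow = min cut = 5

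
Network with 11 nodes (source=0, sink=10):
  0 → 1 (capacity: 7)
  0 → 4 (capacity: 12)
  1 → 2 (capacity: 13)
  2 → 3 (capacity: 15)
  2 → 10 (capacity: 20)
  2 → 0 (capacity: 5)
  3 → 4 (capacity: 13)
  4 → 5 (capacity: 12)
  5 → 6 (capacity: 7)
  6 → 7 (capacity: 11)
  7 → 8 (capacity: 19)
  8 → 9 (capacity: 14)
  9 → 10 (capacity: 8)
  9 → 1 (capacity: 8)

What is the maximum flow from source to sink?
Maximum flow = 14

Max flow: 14

Flow assignment:
  0 → 1: 7/7
  0 → 4: 7/12
  1 → 2: 7/13
  2 → 10: 7/20
  4 → 5: 7/12
  5 → 6: 7/7
  6 → 7: 7/11
  7 → 8: 7/19
  8 → 9: 7/14
  9 → 10: 7/8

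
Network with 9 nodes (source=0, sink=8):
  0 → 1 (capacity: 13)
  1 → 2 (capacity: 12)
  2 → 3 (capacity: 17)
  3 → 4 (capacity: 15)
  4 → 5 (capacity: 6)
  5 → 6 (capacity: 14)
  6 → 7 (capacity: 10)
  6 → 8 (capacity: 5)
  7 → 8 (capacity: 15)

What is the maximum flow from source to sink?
Maximum flow = 6

Max flow: 6

Flow assignment:
  0 → 1: 6/13
  1 → 2: 6/12
  2 → 3: 6/17
  3 → 4: 6/15
  4 → 5: 6/6
  5 → 6: 6/14
  6 → 7: 1/10
  6 → 8: 5/5
  7 → 8: 1/15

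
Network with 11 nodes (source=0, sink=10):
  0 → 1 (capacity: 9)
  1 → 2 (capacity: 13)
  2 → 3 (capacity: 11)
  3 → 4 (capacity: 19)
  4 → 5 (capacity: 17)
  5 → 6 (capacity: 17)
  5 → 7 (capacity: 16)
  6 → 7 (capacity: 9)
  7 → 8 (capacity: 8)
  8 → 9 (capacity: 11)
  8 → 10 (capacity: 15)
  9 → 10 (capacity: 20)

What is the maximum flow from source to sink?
Maximum flow = 8

Max flow: 8

Flow assignment:
  0 → 1: 8/9
  1 → 2: 8/13
  2 → 3: 8/11
  3 → 4: 8/19
  4 → 5: 8/17
  5 → 7: 8/16
  7 → 8: 8/8
  8 → 10: 8/15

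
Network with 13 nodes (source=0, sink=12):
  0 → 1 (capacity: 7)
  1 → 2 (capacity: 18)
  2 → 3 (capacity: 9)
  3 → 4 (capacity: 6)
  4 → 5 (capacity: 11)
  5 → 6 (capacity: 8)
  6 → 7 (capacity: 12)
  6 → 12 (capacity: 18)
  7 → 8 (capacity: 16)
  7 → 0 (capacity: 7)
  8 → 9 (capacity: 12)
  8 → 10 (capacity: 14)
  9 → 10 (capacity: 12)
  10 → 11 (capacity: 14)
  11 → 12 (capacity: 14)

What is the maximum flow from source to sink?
Maximum flow = 6

Max flow: 6

Flow assignment:
  0 → 1: 6/7
  1 → 2: 6/18
  2 → 3: 6/9
  3 → 4: 6/6
  4 → 5: 6/11
  5 → 6: 6/8
  6 → 12: 6/18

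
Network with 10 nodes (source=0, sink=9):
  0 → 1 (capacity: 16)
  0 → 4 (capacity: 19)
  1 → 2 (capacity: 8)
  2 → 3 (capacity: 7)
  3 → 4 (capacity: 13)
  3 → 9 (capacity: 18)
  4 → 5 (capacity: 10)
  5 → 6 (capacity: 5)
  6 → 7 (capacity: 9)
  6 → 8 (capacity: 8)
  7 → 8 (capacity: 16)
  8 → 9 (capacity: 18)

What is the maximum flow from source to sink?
Maximum flow = 12

Max flow: 12

Flow assignment:
  0 → 1: 7/16
  0 → 4: 5/19
  1 → 2: 7/8
  2 → 3: 7/7
  3 → 9: 7/18
  4 → 5: 5/10
  5 → 6: 5/5
  6 → 8: 5/8
  8 → 9: 5/18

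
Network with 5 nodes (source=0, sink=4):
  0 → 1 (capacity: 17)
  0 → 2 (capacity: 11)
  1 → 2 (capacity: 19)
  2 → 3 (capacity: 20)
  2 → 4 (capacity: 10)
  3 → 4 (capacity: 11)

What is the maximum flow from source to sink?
Maximum flow = 21

Max flow: 21

Flow assignment:
  0 → 1: 17/17
  0 → 2: 4/11
  1 → 2: 17/19
  2 → 3: 11/20
  2 → 4: 10/10
  3 → 4: 11/11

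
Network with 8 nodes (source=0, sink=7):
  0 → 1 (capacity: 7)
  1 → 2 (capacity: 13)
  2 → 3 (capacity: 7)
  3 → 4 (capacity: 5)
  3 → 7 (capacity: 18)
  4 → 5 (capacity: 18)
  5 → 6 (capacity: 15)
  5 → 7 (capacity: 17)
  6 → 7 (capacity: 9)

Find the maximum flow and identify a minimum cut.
Max flow = 7, Min cut edges: (2,3)

Maximum flow: 7
Minimum cut: (2,3)
Partition: S = [0, 1, 2], T = [3, 4, 5, 6, 7]

Max-flow min-cut theorem verified: both equal 7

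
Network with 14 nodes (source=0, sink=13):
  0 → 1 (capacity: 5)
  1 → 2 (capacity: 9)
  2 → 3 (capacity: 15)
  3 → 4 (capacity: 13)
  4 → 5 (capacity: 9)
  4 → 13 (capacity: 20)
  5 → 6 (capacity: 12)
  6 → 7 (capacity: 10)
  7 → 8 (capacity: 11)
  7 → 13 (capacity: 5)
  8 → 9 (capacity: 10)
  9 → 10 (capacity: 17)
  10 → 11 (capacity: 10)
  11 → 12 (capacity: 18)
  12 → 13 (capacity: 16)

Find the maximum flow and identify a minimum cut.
Max flow = 5, Min cut edges: (0,1)

Maximum flow: 5
Minimum cut: (0,1)
Partition: S = [0], T = [1, 2, 3, 4, 5, 6, 7, 8, 9, 10, 11, 12, 13]

Max-flow min-cut theorem verified: both equal 5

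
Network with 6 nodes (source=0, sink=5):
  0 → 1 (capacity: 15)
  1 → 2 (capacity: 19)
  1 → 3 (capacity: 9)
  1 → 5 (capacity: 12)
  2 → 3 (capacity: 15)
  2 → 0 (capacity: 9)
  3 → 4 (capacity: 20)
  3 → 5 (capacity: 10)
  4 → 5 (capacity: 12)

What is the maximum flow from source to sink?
Maximum flow = 15

Max flow: 15

Flow assignment:
  0 → 1: 15/15
  1 → 3: 3/9
  1 → 5: 12/12
  3 → 5: 3/10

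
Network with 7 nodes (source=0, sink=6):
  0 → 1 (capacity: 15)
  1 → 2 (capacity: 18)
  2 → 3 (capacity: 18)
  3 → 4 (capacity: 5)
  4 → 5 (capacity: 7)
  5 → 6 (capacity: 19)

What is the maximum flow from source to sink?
Maximum flow = 5

Max flow: 5

Flow assignment:
  0 → 1: 5/15
  1 → 2: 5/18
  2 → 3: 5/18
  3 → 4: 5/5
  4 → 5: 5/7
  5 → 6: 5/19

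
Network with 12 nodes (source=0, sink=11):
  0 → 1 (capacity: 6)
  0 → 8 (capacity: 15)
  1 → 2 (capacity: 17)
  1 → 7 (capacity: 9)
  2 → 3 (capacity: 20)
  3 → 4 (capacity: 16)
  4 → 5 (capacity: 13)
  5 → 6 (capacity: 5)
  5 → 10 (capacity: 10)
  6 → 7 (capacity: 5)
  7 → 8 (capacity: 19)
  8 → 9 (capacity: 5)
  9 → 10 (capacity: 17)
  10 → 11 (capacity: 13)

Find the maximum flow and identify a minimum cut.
Max flow = 11, Min cut edges: (0,1), (8,9)

Maximum flow: 11
Minimum cut: (0,1), (8,9)
Partition: S = [0, 6, 7, 8], T = [1, 2, 3, 4, 5, 9, 10, 11]

Max-flow min-cut theorem verified: both equal 11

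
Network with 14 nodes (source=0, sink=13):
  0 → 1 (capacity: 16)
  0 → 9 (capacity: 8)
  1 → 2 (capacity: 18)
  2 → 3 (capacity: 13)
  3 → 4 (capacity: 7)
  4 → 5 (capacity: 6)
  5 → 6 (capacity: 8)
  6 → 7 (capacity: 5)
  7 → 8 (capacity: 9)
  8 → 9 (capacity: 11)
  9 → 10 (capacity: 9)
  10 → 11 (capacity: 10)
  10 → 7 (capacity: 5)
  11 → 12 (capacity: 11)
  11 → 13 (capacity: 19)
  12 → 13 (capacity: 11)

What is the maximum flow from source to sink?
Maximum flow = 9

Max flow: 9

Flow assignment:
  0 → 1: 5/16
  0 → 9: 4/8
  1 → 2: 5/18
  2 → 3: 5/13
  3 → 4: 5/7
  4 → 5: 5/6
  5 → 6: 5/8
  6 → 7: 5/5
  7 → 8: 5/9
  8 → 9: 5/11
  9 → 10: 9/9
  10 → 11: 9/10
  11 → 13: 9/19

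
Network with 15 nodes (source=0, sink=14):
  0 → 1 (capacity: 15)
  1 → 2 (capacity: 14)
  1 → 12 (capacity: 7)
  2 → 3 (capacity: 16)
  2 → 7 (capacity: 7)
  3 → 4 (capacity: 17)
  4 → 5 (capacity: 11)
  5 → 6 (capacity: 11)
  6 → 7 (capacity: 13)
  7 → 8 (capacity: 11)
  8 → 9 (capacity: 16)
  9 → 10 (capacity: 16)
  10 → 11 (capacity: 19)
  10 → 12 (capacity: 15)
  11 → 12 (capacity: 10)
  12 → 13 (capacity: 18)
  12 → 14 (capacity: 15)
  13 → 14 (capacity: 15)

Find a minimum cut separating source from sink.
Min cut value = 15, edges: (0,1)

Min cut value: 15
Partition: S = [0], T = [1, 2, 3, 4, 5, 6, 7, 8, 9, 10, 11, 12, 13, 14]
Cut edges: (0,1)

By max-flow min-cut theorem, max flow = min cut = 15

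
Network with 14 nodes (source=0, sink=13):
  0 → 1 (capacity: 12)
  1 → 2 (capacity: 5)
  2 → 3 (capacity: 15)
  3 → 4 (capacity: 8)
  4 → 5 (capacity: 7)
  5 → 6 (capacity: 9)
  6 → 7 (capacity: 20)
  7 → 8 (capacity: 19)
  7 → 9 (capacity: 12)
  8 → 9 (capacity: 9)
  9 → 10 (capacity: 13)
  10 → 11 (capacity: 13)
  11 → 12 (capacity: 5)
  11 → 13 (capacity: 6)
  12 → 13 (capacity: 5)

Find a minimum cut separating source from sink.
Min cut value = 5, edges: (1,2)

Min cut value: 5
Partition: S = [0, 1], T = [2, 3, 4, 5, 6, 7, 8, 9, 10, 11, 12, 13]
Cut edges: (1,2)

By max-flow min-cut theorem, max flow = min cut = 5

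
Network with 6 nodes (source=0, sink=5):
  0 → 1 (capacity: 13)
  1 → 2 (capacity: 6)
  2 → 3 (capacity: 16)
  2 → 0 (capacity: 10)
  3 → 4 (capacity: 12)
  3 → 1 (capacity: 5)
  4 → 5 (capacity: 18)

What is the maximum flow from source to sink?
Maximum flow = 6

Max flow: 6

Flow assignment:
  0 → 1: 6/13
  1 → 2: 6/6
  2 → 3: 6/16
  3 → 4: 6/12
  4 → 5: 6/18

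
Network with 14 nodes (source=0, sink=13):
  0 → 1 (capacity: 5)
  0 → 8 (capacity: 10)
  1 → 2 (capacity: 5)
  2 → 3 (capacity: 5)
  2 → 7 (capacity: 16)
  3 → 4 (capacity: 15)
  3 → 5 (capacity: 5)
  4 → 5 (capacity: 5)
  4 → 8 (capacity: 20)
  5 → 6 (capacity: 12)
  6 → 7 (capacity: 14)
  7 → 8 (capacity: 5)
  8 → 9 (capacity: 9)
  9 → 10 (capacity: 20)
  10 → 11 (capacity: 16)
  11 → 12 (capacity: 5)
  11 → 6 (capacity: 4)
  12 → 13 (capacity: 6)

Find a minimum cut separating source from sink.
Min cut value = 5, edges: (11,12)

Min cut value: 5
Partition: S = [0, 1, 2, 3, 4, 5, 6, 7, 8, 9, 10, 11], T = [12, 13]
Cut edges: (11,12)

By max-flow min-cut theorem, max flow = min cut = 5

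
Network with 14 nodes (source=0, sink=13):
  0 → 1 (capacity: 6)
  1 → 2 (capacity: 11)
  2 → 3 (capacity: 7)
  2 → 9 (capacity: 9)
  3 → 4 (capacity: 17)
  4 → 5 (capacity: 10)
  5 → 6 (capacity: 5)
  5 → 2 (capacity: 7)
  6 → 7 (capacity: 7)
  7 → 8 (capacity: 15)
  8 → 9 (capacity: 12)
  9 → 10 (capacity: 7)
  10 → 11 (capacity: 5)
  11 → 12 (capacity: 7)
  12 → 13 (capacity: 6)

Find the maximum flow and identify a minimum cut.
Max flow = 5, Min cut edges: (10,11)

Maximum flow: 5
Minimum cut: (10,11)
Partition: S = [0, 1, 2, 3, 4, 5, 6, 7, 8, 9, 10], T = [11, 12, 13]

Max-flow min-cut theorem verified: both equal 5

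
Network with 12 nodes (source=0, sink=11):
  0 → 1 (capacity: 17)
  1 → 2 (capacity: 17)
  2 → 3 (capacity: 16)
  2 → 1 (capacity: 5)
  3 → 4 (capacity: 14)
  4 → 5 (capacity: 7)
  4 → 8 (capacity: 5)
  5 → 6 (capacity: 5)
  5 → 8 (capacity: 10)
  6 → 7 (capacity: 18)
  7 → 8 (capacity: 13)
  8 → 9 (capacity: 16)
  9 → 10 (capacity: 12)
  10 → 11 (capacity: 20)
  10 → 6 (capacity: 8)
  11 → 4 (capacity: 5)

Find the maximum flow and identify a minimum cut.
Max flow = 12, Min cut edges: (9,10)

Maximum flow: 12
Minimum cut: (9,10)
Partition: S = [0, 1, 2, 3, 4, 5, 6, 7, 8, 9], T = [10, 11]

Max-flow min-cut theorem verified: both equal 12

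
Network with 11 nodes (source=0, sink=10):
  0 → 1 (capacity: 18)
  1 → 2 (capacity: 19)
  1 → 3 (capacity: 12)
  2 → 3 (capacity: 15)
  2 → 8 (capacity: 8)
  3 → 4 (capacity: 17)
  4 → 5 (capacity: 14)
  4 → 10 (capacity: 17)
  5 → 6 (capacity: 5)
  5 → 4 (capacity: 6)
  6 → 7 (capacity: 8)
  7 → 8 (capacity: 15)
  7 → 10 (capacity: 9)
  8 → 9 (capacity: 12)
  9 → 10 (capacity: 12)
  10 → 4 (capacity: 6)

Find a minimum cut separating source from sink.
Min cut value = 18, edges: (0,1)

Min cut value: 18
Partition: S = [0], T = [1, 2, 3, 4, 5, 6, 7, 8, 9, 10]
Cut edges: (0,1)

By max-flow min-cut theorem, max flow = min cut = 18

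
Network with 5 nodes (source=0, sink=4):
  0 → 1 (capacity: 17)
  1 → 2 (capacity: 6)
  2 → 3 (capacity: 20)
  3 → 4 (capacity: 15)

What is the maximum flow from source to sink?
Maximum flow = 6

Max flow: 6

Flow assignment:
  0 → 1: 6/17
  1 → 2: 6/6
  2 → 3: 6/20
  3 → 4: 6/15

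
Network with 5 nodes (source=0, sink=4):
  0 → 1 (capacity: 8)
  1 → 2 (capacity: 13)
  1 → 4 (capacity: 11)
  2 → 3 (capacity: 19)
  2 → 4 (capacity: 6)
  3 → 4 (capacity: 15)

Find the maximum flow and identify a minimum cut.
Max flow = 8, Min cut edges: (0,1)

Maximum flow: 8
Minimum cut: (0,1)
Partition: S = [0], T = [1, 2, 3, 4]

Max-flow min-cut theorem verified: both equal 8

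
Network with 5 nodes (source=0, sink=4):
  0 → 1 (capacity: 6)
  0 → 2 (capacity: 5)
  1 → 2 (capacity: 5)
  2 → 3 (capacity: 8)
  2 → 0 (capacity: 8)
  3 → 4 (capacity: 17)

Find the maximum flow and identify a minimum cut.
Max flow = 8, Min cut edges: (2,3)

Maximum flow: 8
Minimum cut: (2,3)
Partition: S = [0, 1, 2], T = [3, 4]

Max-flow min-cut theorem verified: both equal 8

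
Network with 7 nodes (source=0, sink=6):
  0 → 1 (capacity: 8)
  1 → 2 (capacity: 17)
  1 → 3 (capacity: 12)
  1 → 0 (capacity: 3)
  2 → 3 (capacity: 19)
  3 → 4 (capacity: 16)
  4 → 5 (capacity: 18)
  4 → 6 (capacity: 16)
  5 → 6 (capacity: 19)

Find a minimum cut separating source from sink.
Min cut value = 8, edges: (0,1)

Min cut value: 8
Partition: S = [0], T = [1, 2, 3, 4, 5, 6]
Cut edges: (0,1)

By max-flow min-cut theorem, max flow = min cut = 8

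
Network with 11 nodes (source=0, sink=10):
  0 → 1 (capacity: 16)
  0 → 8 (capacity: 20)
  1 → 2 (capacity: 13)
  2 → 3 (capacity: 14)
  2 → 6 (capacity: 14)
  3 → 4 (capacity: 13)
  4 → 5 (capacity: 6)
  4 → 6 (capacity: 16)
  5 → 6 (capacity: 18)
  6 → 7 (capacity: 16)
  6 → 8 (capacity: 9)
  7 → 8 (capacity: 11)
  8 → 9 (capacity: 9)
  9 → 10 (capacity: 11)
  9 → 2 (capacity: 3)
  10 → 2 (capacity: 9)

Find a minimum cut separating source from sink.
Min cut value = 9, edges: (8,9)

Min cut value: 9
Partition: S = [0, 1, 2, 3, 4, 5, 6, 7, 8], T = [9, 10]
Cut edges: (8,9)

By max-flow min-cut theorem, max flow = min cut = 9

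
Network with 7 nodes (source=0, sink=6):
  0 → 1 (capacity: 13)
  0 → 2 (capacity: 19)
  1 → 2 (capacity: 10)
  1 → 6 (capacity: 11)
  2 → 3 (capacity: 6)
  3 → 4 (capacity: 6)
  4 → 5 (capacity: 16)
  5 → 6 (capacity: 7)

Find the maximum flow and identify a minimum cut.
Max flow = 17, Min cut edges: (1,6), (3,4)

Maximum flow: 17
Minimum cut: (1,6), (3,4)
Partition: S = [0, 1, 2, 3], T = [4, 5, 6]

Max-flow min-cut theorem verified: both equal 17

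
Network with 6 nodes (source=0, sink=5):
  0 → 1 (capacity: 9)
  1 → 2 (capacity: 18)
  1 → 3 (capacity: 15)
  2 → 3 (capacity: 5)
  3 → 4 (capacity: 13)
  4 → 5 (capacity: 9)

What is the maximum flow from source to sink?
Maximum flow = 9

Max flow: 9

Flow assignment:
  0 → 1: 9/9
  1 → 3: 9/15
  3 → 4: 9/13
  4 → 5: 9/9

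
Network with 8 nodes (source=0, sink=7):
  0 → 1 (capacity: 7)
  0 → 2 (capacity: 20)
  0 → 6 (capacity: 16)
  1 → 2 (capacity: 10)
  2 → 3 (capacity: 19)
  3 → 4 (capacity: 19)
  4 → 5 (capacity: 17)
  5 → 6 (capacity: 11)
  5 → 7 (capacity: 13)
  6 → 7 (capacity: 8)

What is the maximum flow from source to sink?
Maximum flow = 21

Max flow: 21

Flow assignment:
  0 → 2: 17/20
  0 → 6: 4/16
  2 → 3: 17/19
  3 → 4: 17/19
  4 → 5: 17/17
  5 → 6: 4/11
  5 → 7: 13/13
  6 → 7: 8/8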